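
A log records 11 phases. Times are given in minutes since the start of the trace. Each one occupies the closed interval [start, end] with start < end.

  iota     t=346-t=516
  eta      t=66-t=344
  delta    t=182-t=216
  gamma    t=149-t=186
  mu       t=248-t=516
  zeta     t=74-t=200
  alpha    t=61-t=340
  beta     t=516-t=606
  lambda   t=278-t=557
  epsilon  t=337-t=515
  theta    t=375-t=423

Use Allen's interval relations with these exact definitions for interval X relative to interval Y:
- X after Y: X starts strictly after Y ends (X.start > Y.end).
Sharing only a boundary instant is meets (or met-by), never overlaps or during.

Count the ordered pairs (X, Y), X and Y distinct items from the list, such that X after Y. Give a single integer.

Checking all 110 ordered pairs for relation 'after'; matching pairs in alphabetical order:
(beta, alpha): beta after alpha ✓
(beta, delta): beta after delta ✓
(beta, epsilon): beta after epsilon ✓
(beta, eta): beta after eta ✓
(beta, gamma): beta after gamma ✓
(beta, theta): beta after theta ✓
(beta, zeta): beta after zeta ✓
(epsilon, delta): epsilon after delta ✓
(epsilon, gamma): epsilon after gamma ✓
(epsilon, zeta): epsilon after zeta ✓
(iota, alpha): iota after alpha ✓
(iota, delta): iota after delta ✓
(iota, eta): iota after eta ✓
(iota, gamma): iota after gamma ✓
(iota, zeta): iota after zeta ✓
(lambda, delta): lambda after delta ✓
(lambda, gamma): lambda after gamma ✓
(lambda, zeta): lambda after zeta ✓
(mu, delta): mu after delta ✓
(mu, gamma): mu after gamma ✓
(mu, zeta): mu after zeta ✓
(theta, alpha): theta after alpha ✓
(theta, delta): theta after delta ✓
(theta, eta): theta after eta ✓
... plus 2 further pairs not listed.
Count: 26.

26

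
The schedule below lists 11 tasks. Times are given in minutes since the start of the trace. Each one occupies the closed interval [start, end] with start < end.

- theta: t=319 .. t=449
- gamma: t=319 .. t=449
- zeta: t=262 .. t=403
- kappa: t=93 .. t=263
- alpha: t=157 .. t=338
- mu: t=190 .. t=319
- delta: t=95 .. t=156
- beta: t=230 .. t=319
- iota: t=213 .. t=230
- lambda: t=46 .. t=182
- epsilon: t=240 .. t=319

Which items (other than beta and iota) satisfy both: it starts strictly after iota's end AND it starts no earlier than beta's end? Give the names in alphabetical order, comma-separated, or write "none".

Conditions: its start is strictly after iota's end (X.start > t=230) AND its start is no earlier than beta's end (X.start >= t=319).
alpha: start t=157 > t=230? ✗; start t=157 >= t=319? ✗ → no.
delta: start t=95 > t=230? ✗; start t=95 >= t=319? ✗ → no.
epsilon: start t=240 > t=230? ✓; start t=240 >= t=319? ✗ → no.
gamma: start t=319 > t=230? ✓; start t=319 >= t=319? ✓ → yes.
kappa: start t=93 > t=230? ✗; start t=93 >= t=319? ✗ → no.
lambda: start t=46 > t=230? ✗; start t=46 >= t=319? ✗ → no.
mu: start t=190 > t=230? ✗; start t=190 >= t=319? ✗ → no.
theta: start t=319 > t=230? ✓; start t=319 >= t=319? ✓ → yes.
zeta: start t=262 > t=230? ✓; start t=262 >= t=319? ✗ → no.
Result: gamma, theta.

gamma, theta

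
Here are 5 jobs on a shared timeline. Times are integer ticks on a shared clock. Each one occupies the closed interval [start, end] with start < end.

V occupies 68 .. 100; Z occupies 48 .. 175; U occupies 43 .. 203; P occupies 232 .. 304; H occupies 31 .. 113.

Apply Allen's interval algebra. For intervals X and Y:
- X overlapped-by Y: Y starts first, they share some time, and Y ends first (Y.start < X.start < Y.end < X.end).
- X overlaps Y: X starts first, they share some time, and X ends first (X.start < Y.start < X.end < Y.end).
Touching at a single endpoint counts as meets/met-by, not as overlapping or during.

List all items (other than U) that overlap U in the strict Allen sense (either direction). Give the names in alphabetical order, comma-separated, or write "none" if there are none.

H

Target U = [43, 203].
H [31, 113] → overlaps → yes.
P [232, 304] → after → no.
V [68, 100] → during → no.
Z [48, 175] → during → no.
Result: H.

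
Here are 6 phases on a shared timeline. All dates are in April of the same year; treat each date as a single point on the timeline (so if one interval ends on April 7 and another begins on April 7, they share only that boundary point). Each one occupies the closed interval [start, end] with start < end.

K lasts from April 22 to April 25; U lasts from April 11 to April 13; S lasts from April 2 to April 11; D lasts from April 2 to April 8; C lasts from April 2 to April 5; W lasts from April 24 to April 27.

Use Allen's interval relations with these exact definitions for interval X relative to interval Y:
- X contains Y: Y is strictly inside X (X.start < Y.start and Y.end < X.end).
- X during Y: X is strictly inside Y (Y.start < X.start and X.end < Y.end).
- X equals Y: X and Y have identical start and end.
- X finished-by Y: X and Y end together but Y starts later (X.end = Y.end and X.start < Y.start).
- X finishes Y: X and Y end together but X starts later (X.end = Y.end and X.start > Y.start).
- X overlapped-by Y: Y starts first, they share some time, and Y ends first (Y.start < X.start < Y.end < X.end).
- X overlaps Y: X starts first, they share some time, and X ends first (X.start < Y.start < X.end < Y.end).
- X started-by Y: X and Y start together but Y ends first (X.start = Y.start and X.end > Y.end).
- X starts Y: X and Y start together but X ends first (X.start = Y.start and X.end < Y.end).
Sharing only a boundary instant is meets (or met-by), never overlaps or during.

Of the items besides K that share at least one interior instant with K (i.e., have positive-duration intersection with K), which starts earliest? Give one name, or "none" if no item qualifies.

Target K = [April 22, April 25].
C [April 2, April 5] → before → excluded.
D [April 2, April 8] → before → excluded.
S [April 2, April 11] → before → excluded.
U [April 11, April 13] → before → excluded.
W [April 24, April 27] → overlapped-by → candidate.
Among candidates, earliest start is April 24 → W.

W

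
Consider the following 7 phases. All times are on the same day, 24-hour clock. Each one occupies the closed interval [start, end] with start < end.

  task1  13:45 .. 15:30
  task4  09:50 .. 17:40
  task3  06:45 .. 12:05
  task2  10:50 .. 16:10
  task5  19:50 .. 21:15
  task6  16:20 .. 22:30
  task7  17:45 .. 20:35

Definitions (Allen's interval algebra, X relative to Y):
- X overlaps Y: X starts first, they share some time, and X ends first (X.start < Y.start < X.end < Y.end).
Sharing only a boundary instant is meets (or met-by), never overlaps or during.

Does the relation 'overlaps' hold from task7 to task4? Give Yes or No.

No

task7 = [17:45, 20:35], task4 = [09:50, 17:40].
Actual relation of task7 to task4: after.
Asked whether 'overlaps' holds → No.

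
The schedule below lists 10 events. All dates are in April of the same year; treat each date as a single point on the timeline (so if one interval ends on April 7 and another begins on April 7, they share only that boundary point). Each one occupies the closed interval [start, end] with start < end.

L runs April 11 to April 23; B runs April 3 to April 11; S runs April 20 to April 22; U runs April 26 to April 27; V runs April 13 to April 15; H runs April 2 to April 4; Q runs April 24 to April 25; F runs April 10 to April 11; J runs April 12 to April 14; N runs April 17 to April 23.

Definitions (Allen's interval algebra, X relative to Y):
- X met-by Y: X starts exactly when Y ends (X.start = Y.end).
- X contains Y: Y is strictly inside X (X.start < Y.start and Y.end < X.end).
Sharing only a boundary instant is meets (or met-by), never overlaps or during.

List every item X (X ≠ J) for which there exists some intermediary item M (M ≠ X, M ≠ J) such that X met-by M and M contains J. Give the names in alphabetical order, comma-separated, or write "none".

Target J = [April 12, April 14].
Intermediaries M with M contains J: L.
Via L — items with X met-by L: none.
Union: none.

none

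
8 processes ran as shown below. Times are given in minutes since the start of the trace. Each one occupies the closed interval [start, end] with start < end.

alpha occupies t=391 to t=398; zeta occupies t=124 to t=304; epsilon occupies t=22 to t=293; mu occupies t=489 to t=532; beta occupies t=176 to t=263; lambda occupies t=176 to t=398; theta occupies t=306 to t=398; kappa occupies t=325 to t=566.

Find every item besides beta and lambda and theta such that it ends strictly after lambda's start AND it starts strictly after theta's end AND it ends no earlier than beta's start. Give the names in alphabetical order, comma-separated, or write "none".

mu

Conditions: its end is strictly after lambda's start (X.end > t=176) AND its start is strictly after theta's end (X.start > t=398) AND its end is no earlier than beta's start (X.end >= t=176).
alpha: end t=398 > t=176? ✓; start t=391 > t=398? ✗; end t=398 >= t=176? ✓ → no.
epsilon: end t=293 > t=176? ✓; start t=22 > t=398? ✗; end t=293 >= t=176? ✓ → no.
kappa: end t=566 > t=176? ✓; start t=325 > t=398? ✗; end t=566 >= t=176? ✓ → no.
mu: end t=532 > t=176? ✓; start t=489 > t=398? ✓; end t=532 >= t=176? ✓ → yes.
zeta: end t=304 > t=176? ✓; start t=124 > t=398? ✗; end t=304 >= t=176? ✓ → no.
Result: mu.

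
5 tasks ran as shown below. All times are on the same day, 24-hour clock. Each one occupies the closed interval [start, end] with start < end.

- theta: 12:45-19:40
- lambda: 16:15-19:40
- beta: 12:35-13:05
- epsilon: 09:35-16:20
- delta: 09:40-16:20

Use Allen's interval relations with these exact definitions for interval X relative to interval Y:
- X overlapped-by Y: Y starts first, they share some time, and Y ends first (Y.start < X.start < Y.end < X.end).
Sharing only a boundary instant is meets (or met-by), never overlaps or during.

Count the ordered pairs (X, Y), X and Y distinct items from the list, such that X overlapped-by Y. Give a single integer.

Checking all 20 ordered pairs for relation 'overlapped-by'; matching pairs in alphabetical order:
(lambda, delta): lambda overlapped-by delta ✓
(lambda, epsilon): lambda overlapped-by epsilon ✓
(theta, beta): theta overlapped-by beta ✓
(theta, delta): theta overlapped-by delta ✓
(theta, epsilon): theta overlapped-by epsilon ✓
Count: 5.

5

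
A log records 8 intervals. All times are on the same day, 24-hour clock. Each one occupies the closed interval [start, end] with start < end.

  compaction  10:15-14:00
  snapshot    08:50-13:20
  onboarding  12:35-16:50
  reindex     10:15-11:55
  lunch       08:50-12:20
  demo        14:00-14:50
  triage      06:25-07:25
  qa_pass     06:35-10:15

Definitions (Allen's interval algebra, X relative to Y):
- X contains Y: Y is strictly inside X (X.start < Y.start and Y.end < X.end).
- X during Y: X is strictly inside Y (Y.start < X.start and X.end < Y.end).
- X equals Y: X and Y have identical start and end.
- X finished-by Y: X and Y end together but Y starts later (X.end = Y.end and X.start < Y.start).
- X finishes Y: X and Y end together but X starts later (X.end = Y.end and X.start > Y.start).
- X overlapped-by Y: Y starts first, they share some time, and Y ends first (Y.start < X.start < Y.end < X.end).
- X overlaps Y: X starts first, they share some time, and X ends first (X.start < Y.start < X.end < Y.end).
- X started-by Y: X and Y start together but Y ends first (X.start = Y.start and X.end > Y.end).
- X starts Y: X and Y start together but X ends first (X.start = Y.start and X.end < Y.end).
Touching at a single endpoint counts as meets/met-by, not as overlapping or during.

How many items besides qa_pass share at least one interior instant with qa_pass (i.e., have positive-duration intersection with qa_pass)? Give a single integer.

3

Target qa_pass = [06:35, 10:15].
compaction [10:15, 14:00] → met-by → no.
demo [14:00, 14:50] → after → no.
lunch [08:50, 12:20] → overlapped-by → counts.
onboarding [12:35, 16:50] → after → no.
reindex [10:15, 11:55] → met-by → no.
snapshot [08:50, 13:20] → overlapped-by → counts.
triage [06:25, 07:25] → overlaps → counts.
Total: 3.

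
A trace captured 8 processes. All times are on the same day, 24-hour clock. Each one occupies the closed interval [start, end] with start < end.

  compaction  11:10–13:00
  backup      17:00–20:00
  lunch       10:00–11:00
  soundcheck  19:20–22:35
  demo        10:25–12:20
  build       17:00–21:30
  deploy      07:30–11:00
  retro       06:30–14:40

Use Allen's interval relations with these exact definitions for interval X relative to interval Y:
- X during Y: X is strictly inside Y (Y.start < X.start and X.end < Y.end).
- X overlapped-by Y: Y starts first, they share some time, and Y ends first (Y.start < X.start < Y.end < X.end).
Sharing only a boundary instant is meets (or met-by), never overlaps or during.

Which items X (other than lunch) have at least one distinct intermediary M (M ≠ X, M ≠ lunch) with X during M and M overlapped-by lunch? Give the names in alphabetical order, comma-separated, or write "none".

Target lunch = [10:00, 11:00].
Intermediaries M with M overlapped-by lunch: demo.
Via demo — items with X during demo: none.
Union: none.

none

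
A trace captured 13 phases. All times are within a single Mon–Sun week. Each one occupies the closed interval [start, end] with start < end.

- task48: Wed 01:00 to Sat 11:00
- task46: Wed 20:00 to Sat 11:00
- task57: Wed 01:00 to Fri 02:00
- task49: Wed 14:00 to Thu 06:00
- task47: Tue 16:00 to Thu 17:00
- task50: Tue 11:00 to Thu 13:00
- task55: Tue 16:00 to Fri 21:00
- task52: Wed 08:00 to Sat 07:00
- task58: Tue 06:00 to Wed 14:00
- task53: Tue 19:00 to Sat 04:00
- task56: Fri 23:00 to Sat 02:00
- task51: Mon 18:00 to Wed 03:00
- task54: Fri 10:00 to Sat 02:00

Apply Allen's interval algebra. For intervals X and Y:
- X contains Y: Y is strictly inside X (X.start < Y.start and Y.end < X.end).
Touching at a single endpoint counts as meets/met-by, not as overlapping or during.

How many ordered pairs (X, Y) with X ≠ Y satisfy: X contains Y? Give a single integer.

Checking all 156 ordered pairs for relation 'contains'; matching pairs in alphabetical order:
(task46, task54): task46 contains task54 ✓
(task46, task56): task46 contains task56 ✓
(task47, task49): task47 contains task49 ✓
(task48, task49): task48 contains task49 ✓
(task48, task52): task48 contains task52 ✓
(task48, task54): task48 contains task54 ✓
(task48, task56): task48 contains task56 ✓
(task50, task49): task50 contains task49 ✓
(task52, task49): task52 contains task49 ✓
(task52, task54): task52 contains task54 ✓
(task52, task56): task52 contains task56 ✓
(task53, task49): task53 contains task49 ✓
(task53, task54): task53 contains task54 ✓
(task53, task56): task53 contains task56 ✓
(task53, task57): task53 contains task57 ✓
(task55, task49): task55 contains task49 ✓
(task55, task57): task55 contains task57 ✓
(task57, task49): task57 contains task49 ✓
Count: 18.

18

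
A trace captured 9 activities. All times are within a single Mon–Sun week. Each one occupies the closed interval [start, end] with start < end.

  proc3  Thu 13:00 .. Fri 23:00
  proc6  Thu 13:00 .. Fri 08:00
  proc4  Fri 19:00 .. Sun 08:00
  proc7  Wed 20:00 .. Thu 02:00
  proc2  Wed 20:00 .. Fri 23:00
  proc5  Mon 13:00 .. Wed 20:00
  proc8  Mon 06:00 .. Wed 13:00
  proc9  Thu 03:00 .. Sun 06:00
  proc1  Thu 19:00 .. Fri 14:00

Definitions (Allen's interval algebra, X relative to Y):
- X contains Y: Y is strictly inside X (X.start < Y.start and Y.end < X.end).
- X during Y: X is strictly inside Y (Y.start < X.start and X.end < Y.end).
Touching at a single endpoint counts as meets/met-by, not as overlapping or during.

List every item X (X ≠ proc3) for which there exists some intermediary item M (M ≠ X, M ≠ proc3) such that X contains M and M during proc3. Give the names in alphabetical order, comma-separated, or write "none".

Target proc3 = [Thu 13:00, Fri 23:00].
Intermediaries M with M during proc3: proc1.
Via proc1 — items with X contains proc1: proc2, proc9.
Union: proc2, proc9.

proc2, proc9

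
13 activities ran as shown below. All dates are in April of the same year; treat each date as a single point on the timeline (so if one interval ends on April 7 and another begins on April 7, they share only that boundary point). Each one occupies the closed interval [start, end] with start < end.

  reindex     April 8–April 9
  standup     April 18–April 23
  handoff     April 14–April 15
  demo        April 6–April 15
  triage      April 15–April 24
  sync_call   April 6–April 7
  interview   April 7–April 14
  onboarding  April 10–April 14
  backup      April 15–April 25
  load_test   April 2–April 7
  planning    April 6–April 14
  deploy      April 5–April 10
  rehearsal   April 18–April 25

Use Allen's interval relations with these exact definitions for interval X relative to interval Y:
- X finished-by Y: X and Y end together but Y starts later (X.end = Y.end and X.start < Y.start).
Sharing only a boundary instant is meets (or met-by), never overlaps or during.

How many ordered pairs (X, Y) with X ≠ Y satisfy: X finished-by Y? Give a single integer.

6

Checking all 156 ordered pairs for relation 'finished-by'; matching pairs in alphabetical order:
(backup, rehearsal): backup finished-by rehearsal ✓
(demo, handoff): demo finished-by handoff ✓
(interview, onboarding): interview finished-by onboarding ✓
(load_test, sync_call): load_test finished-by sync_call ✓
(planning, interview): planning finished-by interview ✓
(planning, onboarding): planning finished-by onboarding ✓
Count: 6.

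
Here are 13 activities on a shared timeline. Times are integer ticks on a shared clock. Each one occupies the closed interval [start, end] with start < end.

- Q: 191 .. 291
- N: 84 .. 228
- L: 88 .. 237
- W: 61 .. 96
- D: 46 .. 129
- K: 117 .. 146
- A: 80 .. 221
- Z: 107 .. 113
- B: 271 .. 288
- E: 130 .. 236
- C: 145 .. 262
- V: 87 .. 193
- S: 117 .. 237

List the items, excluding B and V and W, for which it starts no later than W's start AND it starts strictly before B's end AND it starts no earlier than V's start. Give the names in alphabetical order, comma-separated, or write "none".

none

Conditions: its start is no later than W's start (X.start <= 61) AND its start is strictly before B's end (X.start < 288) AND its start is no earlier than V's start (X.start >= 87).
A: start 80 <= 61? ✗; start 80 < 288? ✓; start 80 >= 87? ✗ → no.
C: start 145 <= 61? ✗; start 145 < 288? ✓; start 145 >= 87? ✓ → no.
D: start 46 <= 61? ✓; start 46 < 288? ✓; start 46 >= 87? ✗ → no.
E: start 130 <= 61? ✗; start 130 < 288? ✓; start 130 >= 87? ✓ → no.
K: start 117 <= 61? ✗; start 117 < 288? ✓; start 117 >= 87? ✓ → no.
L: start 88 <= 61? ✗; start 88 < 288? ✓; start 88 >= 87? ✓ → no.
N: start 84 <= 61? ✗; start 84 < 288? ✓; start 84 >= 87? ✗ → no.
Q: start 191 <= 61? ✗; start 191 < 288? ✓; start 191 >= 87? ✓ → no.
S: start 117 <= 61? ✗; start 117 < 288? ✓; start 117 >= 87? ✓ → no.
Z: start 107 <= 61? ✗; start 107 < 288? ✓; start 107 >= 87? ✓ → no.
Result: none.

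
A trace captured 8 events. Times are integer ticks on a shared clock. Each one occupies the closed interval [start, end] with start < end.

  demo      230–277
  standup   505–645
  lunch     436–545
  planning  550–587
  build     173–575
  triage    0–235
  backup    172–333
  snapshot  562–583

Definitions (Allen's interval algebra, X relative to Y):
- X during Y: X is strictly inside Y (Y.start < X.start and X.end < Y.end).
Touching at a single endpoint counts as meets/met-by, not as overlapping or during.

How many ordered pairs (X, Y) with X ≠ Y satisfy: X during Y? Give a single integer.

Checking all 56 ordered pairs for relation 'during'; matching pairs in alphabetical order:
(demo, backup): demo during backup ✓
(demo, build): demo during build ✓
(lunch, build): lunch during build ✓
(planning, standup): planning during standup ✓
(snapshot, planning): snapshot during planning ✓
(snapshot, standup): snapshot during standup ✓
Count: 6.

6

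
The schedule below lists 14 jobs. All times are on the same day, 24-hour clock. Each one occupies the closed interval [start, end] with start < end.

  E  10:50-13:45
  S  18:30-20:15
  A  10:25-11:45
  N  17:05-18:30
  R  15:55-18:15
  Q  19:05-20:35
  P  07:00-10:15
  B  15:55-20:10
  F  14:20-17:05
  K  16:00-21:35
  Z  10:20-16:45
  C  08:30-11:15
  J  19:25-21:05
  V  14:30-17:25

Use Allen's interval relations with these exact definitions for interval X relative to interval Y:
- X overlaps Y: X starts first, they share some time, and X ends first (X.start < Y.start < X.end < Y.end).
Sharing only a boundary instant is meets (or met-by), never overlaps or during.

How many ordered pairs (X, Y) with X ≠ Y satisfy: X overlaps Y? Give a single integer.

Checking all 182 ordered pairs for relation 'overlaps'; matching pairs in alphabetical order:
(A, E): A overlaps E ✓
(B, J): B overlaps J ✓
(B, K): B overlaps K ✓
(B, Q): B overlaps Q ✓
(B, S): B overlaps S ✓
(C, A): C overlaps A ✓
(C, E): C overlaps E ✓
(C, Z): C overlaps Z ✓
(F, B): F overlaps B ✓
(F, K): F overlaps K ✓
(F, R): F overlaps R ✓
(F, V): F overlaps V ✓
(P, C): P overlaps C ✓
(Q, J): Q overlaps J ✓
(R, K): R overlaps K ✓
(R, N): R overlaps N ✓
(S, J): S overlaps J ✓
(S, Q): S overlaps Q ✓
(V, B): V overlaps B ✓
(V, K): V overlaps K ✓
(V, N): V overlaps N ✓
(V, R): V overlaps R ✓
(Z, B): Z overlaps B ✓
(Z, F): Z overlaps F ✓
... plus 3 further pairs not listed.
Count: 27.

27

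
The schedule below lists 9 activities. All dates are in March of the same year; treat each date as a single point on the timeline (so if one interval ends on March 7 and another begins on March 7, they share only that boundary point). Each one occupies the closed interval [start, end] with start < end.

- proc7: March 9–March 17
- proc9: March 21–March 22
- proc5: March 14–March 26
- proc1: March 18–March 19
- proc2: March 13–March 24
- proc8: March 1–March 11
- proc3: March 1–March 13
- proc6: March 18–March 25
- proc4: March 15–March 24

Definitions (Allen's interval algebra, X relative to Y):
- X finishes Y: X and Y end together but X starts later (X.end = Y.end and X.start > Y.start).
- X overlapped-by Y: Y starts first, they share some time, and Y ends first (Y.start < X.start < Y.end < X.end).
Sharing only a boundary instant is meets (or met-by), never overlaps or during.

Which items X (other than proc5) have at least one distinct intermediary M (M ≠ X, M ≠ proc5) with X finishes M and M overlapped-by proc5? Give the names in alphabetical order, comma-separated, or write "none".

none

Target proc5 = [March 14, March 26].
Intermediaries M with M overlapped-by proc5: none.
Union: none.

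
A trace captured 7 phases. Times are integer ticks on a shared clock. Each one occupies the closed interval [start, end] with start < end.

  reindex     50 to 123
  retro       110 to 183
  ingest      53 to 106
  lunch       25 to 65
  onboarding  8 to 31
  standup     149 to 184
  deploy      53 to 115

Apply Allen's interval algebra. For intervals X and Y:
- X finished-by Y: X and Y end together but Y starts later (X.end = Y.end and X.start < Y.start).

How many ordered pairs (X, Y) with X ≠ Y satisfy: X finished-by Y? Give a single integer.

Checking all 42 ordered pairs for relation 'finished-by'; matching pairs in alphabetical order:
No pair satisfies it.
Count: 0.

0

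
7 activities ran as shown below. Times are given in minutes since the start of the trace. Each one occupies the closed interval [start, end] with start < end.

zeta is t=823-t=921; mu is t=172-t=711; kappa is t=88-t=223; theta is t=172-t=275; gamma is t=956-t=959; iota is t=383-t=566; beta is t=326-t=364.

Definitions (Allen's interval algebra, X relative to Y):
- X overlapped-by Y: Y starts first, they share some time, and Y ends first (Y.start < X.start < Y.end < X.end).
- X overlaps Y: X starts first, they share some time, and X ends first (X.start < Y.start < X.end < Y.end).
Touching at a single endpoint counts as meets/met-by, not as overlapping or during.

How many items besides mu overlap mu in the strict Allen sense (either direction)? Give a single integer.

Target mu = [t=172, t=711].
beta [t=326, t=364] → during → no.
gamma [t=956, t=959] → after → no.
iota [t=383, t=566] → during → no.
kappa [t=88, t=223] → overlaps → counts.
theta [t=172, t=275] → starts → no.
zeta [t=823, t=921] → after → no.
Total: 1.

1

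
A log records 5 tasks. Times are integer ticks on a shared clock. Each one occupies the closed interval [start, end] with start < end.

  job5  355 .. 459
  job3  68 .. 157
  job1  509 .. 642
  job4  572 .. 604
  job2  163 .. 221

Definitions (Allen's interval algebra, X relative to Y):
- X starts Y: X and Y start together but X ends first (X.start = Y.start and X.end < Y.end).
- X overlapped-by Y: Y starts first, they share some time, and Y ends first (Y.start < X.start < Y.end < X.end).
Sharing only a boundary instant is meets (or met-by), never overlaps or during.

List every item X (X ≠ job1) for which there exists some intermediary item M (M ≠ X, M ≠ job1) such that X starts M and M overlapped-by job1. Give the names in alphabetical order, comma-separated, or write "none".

Target job1 = [509, 642].
Intermediaries M with M overlapped-by job1: none.
Union: none.

none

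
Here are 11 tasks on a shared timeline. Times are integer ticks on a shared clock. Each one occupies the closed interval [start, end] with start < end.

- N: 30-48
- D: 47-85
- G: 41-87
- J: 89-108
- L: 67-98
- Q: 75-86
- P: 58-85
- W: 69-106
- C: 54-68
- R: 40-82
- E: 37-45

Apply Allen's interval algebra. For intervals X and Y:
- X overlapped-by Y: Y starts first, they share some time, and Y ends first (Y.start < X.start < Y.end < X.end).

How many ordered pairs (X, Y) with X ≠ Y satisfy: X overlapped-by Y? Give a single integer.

24

Checking all 110 ordered pairs for relation 'overlapped-by'; matching pairs in alphabetical order:
(D, N): D overlapped-by N ✓
(D, R): D overlapped-by R ✓
(G, E): G overlapped-by E ✓
(G, N): G overlapped-by N ✓
(G, R): G overlapped-by R ✓
(J, L): J overlapped-by L ✓
(J, W): J overlapped-by W ✓
(L, C): L overlapped-by C ✓
(L, D): L overlapped-by D ✓
(L, G): L overlapped-by G ✓
(L, P): L overlapped-by P ✓
(L, R): L overlapped-by R ✓
(P, C): P overlapped-by C ✓
(P, R): P overlapped-by R ✓
(Q, D): Q overlapped-by D ✓
(Q, P): Q overlapped-by P ✓
(Q, R): Q overlapped-by R ✓
(R, E): R overlapped-by E ✓
(R, N): R overlapped-by N ✓
(W, D): W overlapped-by D ✓
(W, G): W overlapped-by G ✓
(W, L): W overlapped-by L ✓
(W, P): W overlapped-by P ✓
(W, R): W overlapped-by R ✓
Count: 24.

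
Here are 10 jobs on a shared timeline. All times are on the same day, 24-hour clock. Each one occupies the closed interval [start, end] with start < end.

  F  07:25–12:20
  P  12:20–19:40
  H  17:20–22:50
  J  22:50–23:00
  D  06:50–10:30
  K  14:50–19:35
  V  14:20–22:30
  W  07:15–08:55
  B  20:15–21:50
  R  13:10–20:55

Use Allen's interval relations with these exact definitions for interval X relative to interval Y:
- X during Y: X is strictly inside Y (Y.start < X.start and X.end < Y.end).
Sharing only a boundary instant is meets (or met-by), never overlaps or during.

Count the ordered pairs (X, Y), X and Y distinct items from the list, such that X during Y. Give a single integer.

6

Checking all 90 ordered pairs for relation 'during'; matching pairs in alphabetical order:
(B, H): B during H ✓
(B, V): B during V ✓
(K, P): K during P ✓
(K, R): K during R ✓
(K, V): K during V ✓
(W, D): W during D ✓
Count: 6.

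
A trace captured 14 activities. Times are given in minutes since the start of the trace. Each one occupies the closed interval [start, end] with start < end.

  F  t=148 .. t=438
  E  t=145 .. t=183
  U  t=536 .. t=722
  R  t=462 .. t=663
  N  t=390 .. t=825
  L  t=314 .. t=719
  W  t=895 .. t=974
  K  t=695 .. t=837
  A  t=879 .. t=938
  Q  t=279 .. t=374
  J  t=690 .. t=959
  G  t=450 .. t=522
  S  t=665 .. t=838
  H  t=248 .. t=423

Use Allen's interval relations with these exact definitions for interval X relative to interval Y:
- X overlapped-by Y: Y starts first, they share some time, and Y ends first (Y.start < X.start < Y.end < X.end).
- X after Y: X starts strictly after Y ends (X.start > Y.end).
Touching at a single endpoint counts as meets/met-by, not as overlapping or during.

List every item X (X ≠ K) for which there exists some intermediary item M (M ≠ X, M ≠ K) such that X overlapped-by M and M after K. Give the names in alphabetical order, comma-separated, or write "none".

Target K = [t=695, t=837].
Intermediaries M with M after K: A, W.
Via A — items with X overlapped-by A: W.
Via W — items with X overlapped-by W: none.
Union: W.

W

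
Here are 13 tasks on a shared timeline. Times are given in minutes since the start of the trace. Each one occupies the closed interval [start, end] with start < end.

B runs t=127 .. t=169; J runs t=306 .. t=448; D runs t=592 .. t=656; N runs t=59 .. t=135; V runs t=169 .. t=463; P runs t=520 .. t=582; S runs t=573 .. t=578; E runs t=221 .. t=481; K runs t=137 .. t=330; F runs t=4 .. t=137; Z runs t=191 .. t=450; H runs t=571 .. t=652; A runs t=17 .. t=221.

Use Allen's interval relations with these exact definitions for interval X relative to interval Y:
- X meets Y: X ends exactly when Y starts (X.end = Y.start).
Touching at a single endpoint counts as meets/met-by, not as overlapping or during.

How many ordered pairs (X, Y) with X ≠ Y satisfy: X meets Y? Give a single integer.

Checking all 156 ordered pairs for relation 'meets'; matching pairs in alphabetical order:
(A, E): A meets E ✓
(B, V): B meets V ✓
(F, K): F meets K ✓
Count: 3.

3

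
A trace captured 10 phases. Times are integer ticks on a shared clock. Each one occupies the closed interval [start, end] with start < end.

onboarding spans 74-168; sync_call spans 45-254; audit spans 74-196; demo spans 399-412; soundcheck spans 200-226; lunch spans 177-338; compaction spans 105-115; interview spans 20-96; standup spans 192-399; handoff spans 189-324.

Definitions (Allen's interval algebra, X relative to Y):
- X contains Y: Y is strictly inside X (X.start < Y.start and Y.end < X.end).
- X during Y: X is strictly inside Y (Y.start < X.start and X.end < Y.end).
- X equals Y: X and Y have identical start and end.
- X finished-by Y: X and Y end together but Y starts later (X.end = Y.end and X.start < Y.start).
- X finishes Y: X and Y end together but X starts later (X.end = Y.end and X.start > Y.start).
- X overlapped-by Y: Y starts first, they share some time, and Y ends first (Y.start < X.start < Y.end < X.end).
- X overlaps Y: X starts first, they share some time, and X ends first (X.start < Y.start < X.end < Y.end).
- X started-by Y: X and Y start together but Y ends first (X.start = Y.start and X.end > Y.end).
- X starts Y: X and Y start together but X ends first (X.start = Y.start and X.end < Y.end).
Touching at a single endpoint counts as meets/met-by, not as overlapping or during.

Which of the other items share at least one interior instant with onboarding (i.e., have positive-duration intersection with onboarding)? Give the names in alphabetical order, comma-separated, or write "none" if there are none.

audit, compaction, interview, sync_call

Target onboarding = [74, 168].
audit [74, 196] → started-by → yes.
compaction [105, 115] → during → yes.
demo [399, 412] → after → no.
handoff [189, 324] → after → no.
interview [20, 96] → overlaps → yes.
lunch [177, 338] → after → no.
soundcheck [200, 226] → after → no.
standup [192, 399] → after → no.
sync_call [45, 254] → contains → yes.
Result: audit, compaction, interview, sync_call.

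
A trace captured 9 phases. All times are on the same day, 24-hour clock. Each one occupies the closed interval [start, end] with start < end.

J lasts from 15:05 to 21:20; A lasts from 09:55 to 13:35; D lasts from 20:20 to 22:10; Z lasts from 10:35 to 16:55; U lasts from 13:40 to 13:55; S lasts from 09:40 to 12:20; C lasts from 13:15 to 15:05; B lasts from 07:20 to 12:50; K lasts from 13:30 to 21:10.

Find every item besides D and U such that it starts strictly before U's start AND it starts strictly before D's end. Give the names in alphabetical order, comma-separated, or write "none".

A, B, C, K, S, Z

Conditions: its start is strictly before U's start (X.start < 13:40) AND its start is strictly before D's end (X.start < 22:10).
A: start 09:55 < 13:40? ✓; start 09:55 < 22:10? ✓ → yes.
B: start 07:20 < 13:40? ✓; start 07:20 < 22:10? ✓ → yes.
C: start 13:15 < 13:40? ✓; start 13:15 < 22:10? ✓ → yes.
J: start 15:05 < 13:40? ✗; start 15:05 < 22:10? ✓ → no.
K: start 13:30 < 13:40? ✓; start 13:30 < 22:10? ✓ → yes.
S: start 09:40 < 13:40? ✓; start 09:40 < 22:10? ✓ → yes.
Z: start 10:35 < 13:40? ✓; start 10:35 < 22:10? ✓ → yes.
Result: A, B, C, K, S, Z.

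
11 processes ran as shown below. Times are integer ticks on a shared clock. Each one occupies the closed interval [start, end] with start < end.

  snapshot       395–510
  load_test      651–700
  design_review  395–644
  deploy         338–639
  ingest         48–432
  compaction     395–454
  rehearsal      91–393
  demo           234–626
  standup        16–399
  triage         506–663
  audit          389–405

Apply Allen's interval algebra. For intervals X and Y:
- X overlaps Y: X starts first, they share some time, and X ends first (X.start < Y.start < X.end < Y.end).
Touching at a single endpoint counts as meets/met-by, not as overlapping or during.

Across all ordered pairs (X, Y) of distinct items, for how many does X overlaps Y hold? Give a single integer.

26

Checking all 110 ordered pairs for relation 'overlaps'; matching pairs in alphabetical order:
(audit, compaction): audit overlaps compaction ✓
(audit, design_review): audit overlaps design_review ✓
(audit, snapshot): audit overlaps snapshot ✓
(demo, deploy): demo overlaps deploy ✓
(demo, design_review): demo overlaps design_review ✓
(demo, triage): demo overlaps triage ✓
(deploy, design_review): deploy overlaps design_review ✓
(deploy, triage): deploy overlaps triage ✓
(design_review, triage): design_review overlaps triage ✓
(ingest, compaction): ingest overlaps compaction ✓
(ingest, demo): ingest overlaps demo ✓
(ingest, deploy): ingest overlaps deploy ✓
(ingest, design_review): ingest overlaps design_review ✓
(ingest, snapshot): ingest overlaps snapshot ✓
(rehearsal, audit): rehearsal overlaps audit ✓
(rehearsal, demo): rehearsal overlaps demo ✓
(rehearsal, deploy): rehearsal overlaps deploy ✓
(snapshot, triage): snapshot overlaps triage ✓
(standup, audit): standup overlaps audit ✓
(standup, compaction): standup overlaps compaction ✓
(standup, demo): standup overlaps demo ✓
(standup, deploy): standup overlaps deploy ✓
(standup, design_review): standup overlaps design_review ✓
(standup, ingest): standup overlaps ingest ✓
... plus 2 further pairs not listed.
Count: 26.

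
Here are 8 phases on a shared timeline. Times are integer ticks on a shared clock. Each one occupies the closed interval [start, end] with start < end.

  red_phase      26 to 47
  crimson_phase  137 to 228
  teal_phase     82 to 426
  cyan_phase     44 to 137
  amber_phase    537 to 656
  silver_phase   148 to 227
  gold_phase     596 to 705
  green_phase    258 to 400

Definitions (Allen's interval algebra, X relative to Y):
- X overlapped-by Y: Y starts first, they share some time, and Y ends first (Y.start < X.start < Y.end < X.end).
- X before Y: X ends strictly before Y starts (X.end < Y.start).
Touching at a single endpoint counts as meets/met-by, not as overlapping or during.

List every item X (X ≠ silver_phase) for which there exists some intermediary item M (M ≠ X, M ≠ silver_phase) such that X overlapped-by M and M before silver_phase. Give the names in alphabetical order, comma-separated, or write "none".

Target silver_phase = [148, 227].
Intermediaries M with M before silver_phase: cyan_phase, red_phase.
Via cyan_phase — items with X overlapped-by cyan_phase: teal_phase.
Via red_phase — items with X overlapped-by red_phase: cyan_phase.
Union: cyan_phase, teal_phase.

cyan_phase, teal_phase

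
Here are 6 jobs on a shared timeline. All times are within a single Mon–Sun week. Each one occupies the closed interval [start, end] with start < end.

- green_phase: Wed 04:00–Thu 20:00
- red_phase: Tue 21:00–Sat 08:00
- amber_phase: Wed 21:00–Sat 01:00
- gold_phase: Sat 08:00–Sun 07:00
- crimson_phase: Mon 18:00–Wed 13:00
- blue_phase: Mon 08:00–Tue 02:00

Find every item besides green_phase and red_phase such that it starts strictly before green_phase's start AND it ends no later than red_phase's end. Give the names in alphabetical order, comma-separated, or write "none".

blue_phase, crimson_phase

Conditions: its start is strictly before green_phase's start (X.start < Wed 04:00) AND its end is no later than red_phase's end (X.end <= Sat 08:00).
amber_phase: start Wed 21:00 < Wed 04:00? ✗; end Sat 01:00 <= Sat 08:00? ✓ → no.
blue_phase: start Mon 08:00 < Wed 04:00? ✓; end Tue 02:00 <= Sat 08:00? ✓ → yes.
crimson_phase: start Mon 18:00 < Wed 04:00? ✓; end Wed 13:00 <= Sat 08:00? ✓ → yes.
gold_phase: start Sat 08:00 < Wed 04:00? ✗; end Sun 07:00 <= Sat 08:00? ✗ → no.
Result: blue_phase, crimson_phase.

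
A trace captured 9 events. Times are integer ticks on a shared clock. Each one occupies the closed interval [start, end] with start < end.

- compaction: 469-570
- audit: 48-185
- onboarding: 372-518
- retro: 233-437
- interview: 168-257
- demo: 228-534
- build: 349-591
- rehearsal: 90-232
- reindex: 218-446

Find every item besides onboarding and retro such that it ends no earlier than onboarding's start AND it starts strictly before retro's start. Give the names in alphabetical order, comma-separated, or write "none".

Conditions: its end is no earlier than onboarding's start (X.end >= 372) AND its start is strictly before retro's start (X.start < 233).
audit: end 185 >= 372? ✗; start 48 < 233? ✓ → no.
build: end 591 >= 372? ✓; start 349 < 233? ✗ → no.
compaction: end 570 >= 372? ✓; start 469 < 233? ✗ → no.
demo: end 534 >= 372? ✓; start 228 < 233? ✓ → yes.
interview: end 257 >= 372? ✗; start 168 < 233? ✓ → no.
rehearsal: end 232 >= 372? ✗; start 90 < 233? ✓ → no.
reindex: end 446 >= 372? ✓; start 218 < 233? ✓ → yes.
Result: demo, reindex.

demo, reindex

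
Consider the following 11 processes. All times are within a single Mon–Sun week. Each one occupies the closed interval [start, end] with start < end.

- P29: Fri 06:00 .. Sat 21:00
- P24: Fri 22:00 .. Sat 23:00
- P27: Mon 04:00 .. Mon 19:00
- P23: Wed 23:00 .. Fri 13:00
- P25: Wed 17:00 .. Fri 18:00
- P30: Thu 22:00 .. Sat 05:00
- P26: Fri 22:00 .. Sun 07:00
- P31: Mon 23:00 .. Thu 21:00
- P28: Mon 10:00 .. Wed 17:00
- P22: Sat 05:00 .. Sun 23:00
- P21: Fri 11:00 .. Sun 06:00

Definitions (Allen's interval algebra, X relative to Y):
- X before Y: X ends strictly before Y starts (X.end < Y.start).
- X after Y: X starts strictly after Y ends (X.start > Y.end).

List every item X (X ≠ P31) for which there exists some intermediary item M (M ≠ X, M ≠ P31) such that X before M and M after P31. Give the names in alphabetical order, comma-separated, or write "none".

Target P31 = [Mon 23:00, Thu 21:00].
Intermediaries M with M after P31: P21, P22, P24, P26, P29, P30.
Via P21 — items with X before P21: P27, P28.
Via P22 — items with X before P22: P23, P25, P27, P28.
Via P24 — items with X before P24: P23, P25, P27, P28.
Via P26 — items with X before P26: P23, P25, P27, P28.
Via P29 — items with X before P29: P27, P28.
Via P30 — items with X before P30: P27, P28.
Union: P23, P25, P27, P28.

P23, P25, P27, P28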